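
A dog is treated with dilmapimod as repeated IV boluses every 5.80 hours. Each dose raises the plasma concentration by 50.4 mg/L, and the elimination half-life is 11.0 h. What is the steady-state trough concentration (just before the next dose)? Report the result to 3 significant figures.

114 mg/L

k = ln 2 / 11.0 = 0.06301 h⁻¹
Fraction remaining after one interval: e^(−kτ) = e^(−0.06301 × 5.80) = 0.6939
R = 1 / (1 − 0.6939) = 3.267
Css,max = 50.4 × 3.267 = 164.6 mg/L
Css,min = Css,max × e^(−kτ) = 164.6 × 0.6939 ≈ 114 mg/L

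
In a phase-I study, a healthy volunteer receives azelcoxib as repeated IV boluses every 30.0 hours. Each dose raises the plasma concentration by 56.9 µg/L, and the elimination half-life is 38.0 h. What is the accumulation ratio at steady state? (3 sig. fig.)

k = ln 2 / 38.0 = 0.01824 h⁻¹
Fraction remaining after one interval: e^(−kτ) = e^(−0.01824 × 30.0) = 0.5786
R = 1 / (1 − 0.5786) = 1 / 0.4214 ≈ 2.37

2.37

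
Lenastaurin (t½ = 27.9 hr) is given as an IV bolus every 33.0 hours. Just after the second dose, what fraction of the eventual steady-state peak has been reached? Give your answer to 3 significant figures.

k = ln 2 / 27.9 = 0.02484 hr⁻¹
f_n = 1 − e^(−nkτ) = 1 − e^(−2 × 0.02484 × 33.0) = 1 − e^(−1.640) = 1 − 0.1940 ≈ 0.806

0.806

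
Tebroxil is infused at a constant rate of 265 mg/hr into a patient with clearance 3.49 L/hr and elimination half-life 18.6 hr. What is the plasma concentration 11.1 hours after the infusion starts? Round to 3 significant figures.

Css = rate / CL = 265 / 3.49 = 75.93 mg/L
k = ln 2 / 18.6 = 0.03727 hr⁻¹
C(t) = Css (1 − e^(−kt)) = 75.93 × (1 − e^(−0.4137)) = 75.93 × 0.3388 ≈ 25.7 mg/L

25.7 mg/L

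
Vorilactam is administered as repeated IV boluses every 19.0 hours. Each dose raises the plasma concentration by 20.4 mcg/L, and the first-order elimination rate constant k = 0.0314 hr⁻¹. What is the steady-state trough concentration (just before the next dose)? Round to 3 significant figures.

Fraction remaining after one interval: e^(−kτ) = e^(−0.03140 × 19.0) = 0.5507
R = 1 / (1 − 0.5507) = 2.226
Css,max = 20.4 × 2.226 = 45.40 mcg/L
Css,min = Css,max × e^(−kτ) = 45.40 × 0.5507 ≈ 25.0 mcg/L

25.0 mcg/L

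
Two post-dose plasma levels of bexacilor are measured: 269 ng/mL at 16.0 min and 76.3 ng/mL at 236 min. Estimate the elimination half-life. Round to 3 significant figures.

k = ln(C₁/C₂) / (t₂ − t₁) = ln(269/76.3) / (236 − 16.0)
  = 1.260 / 220.0 = 0.005727 min⁻¹
t½ = ln 2 / k = ln 2 / 0.005727 ≈ 121 minutes

121 minutes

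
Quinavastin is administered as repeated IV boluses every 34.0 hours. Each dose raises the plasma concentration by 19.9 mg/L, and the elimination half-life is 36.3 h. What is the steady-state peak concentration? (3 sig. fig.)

41.7 mg/L

k = ln 2 / 36.3 = 0.01909 h⁻¹
Fraction remaining after one interval: e^(−kτ) = e^(−0.01909 × 34.0) = 0.5224
R = 1 / (1 − 0.5224) = 2.094
Css,max = 19.9 × 2.094 ≈ 41.7 mg/L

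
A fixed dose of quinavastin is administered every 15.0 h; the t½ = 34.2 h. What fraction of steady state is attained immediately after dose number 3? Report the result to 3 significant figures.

k = ln 2 / 34.2 = 0.02027 h⁻¹
f_n = 1 − e^(−nkτ) = 1 − e^(−3 × 0.02027 × 15.0) = 1 − e^(−0.9120) = 1 − 0.4017 ≈ 0.598

0.598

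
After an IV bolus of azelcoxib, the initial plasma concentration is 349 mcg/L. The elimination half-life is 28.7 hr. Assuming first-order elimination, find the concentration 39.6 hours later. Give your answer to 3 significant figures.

134 mcg/L

k = ln 2 / 28.7 = 0.02415 hr⁻¹
C(t) = C₀ e^(−kt) = 349 × e^(−0.02415 × 39.6) = 349 × e^(−0.9564) = 349 × 0.3843 ≈ 134 mcg/L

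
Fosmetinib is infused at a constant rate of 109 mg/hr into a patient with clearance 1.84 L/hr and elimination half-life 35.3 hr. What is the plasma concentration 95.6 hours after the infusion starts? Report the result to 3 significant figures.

Css = rate / CL = 109 / 1.84 = 59.24 mg/L
k = ln 2 / 35.3 = 0.01964 hr⁻¹
C(t) = Css (1 − e^(−kt)) = 59.24 × (1 − e^(−1.877)) = 59.24 × 0.8470 ≈ 50.2 mg/L

50.2 mg/L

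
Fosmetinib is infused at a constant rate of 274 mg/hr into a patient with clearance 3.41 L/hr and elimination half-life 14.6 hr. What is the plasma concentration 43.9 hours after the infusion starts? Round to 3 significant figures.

Css = rate / CL = 274 / 3.41 = 80.35 mg/L
k = ln 2 / 14.6 = 0.04748 hr⁻¹
C(t) = Css (1 − e^(−kt)) = 80.35 × (1 − e^(−2.084)) = 80.35 × 0.8756 ≈ 70.4 mg/L

70.4 mg/L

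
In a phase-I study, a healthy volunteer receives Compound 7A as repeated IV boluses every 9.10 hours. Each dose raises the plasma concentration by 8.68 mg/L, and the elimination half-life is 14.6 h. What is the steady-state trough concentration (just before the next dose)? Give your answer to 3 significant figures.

k = ln 2 / 14.6 = 0.04748 h⁻¹
Fraction remaining after one interval: e^(−kτ) = e^(−0.04748 × 9.10) = 0.6492
R = 1 / (1 − 0.6492) = 2.851
Css,max = 8.68 × 2.851 = 24.74 mg/L
Css,min = Css,max × e^(−kτ) = 24.74 × 0.6492 ≈ 16.1 mg/L

16.1 mg/L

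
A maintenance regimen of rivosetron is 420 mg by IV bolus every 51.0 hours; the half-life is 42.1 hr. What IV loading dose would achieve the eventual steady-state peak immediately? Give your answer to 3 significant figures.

739 mg

k = ln 2 / 42.1 = 0.01646 hr⁻¹
Accumulation ratio R = 1 / (1 − e^(−kτ)) = 1 / (1 − e^(−0.01646×51.0)) = 1 / (1 − 0.4318) = 1.760
Loading dose = maintenance dose × R = 420 × 1.760 ≈ 739 mg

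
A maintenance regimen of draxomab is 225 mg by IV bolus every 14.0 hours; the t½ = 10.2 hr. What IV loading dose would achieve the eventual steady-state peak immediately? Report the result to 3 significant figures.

367 mg

k = ln 2 / 10.2 = 0.06796 hr⁻¹
Accumulation ratio R = 1 / (1 − e^(−kτ)) = 1 / (1 − e^(−0.06796×14.0)) = 1 / (1 − 0.3862) = 1.629
Loading dose = maintenance dose × R = 225 × 1.629 ≈ 367 mg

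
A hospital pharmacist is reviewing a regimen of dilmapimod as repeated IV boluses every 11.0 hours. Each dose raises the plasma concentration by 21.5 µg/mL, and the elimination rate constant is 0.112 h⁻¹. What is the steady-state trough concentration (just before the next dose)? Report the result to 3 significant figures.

Fraction remaining after one interval: e^(−kτ) = e^(−0.1120 × 11.0) = 0.2917
R = 1 / (1 − 0.2917) = 1.412
Css,max = 21.5 × 1.412 = 30.35 µg/mL
Css,min = Css,max × e^(−kτ) = 30.35 × 0.2917 ≈ 8.85 µg/mL

8.85 µg/mL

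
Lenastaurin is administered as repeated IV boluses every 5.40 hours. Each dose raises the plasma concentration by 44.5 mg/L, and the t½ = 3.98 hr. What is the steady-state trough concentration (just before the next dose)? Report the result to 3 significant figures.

k = ln 2 / 3.98 = 0.1742 hr⁻¹
Fraction remaining after one interval: e^(−kτ) = e^(−0.1742 × 5.40) = 0.3905
R = 1 / (1 − 0.3905) = 1.641
Css,max = 44.5 × 1.641 = 73.00 mg/L
Css,min = Css,max × e^(−kτ) = 73.00 × 0.3905 ≈ 28.5 mg/L

28.5 mg/L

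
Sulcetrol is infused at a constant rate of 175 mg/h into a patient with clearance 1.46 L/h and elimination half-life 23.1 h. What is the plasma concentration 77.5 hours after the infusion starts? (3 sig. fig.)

Css = rate / CL = 175 / 1.46 = 119.9 mg/L
k = ln 2 / 23.1 = 0.03001 h⁻¹
C(t) = Css (1 − e^(−kt)) = 119.9 × (1 − e^(−2.325)) = 119.9 × 0.9023 ≈ 108 mg/L

108 mg/L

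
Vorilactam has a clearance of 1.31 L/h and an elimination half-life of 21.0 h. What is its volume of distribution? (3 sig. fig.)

k = ln 2 / t½ = ln 2 / 21.0 = 0.03301 h⁻¹
V = CL / k = 1.31 / 0.03301 ≈ 39.7 L

39.7 L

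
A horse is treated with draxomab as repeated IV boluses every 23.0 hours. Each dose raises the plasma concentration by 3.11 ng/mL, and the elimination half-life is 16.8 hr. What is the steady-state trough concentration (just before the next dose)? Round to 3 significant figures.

1.96 ng/mL

k = ln 2 / 16.8 = 0.04126 hr⁻¹
Fraction remaining after one interval: e^(−kτ) = e^(−0.04126 × 23.0) = 0.3871
R = 1 / (1 − 0.3871) = 1.632
Css,max = 3.11 × 1.632 = 5.075 ng/mL
Css,min = Css,max × e^(−kτ) = 5.075 × 0.3871 ≈ 1.96 ng/mL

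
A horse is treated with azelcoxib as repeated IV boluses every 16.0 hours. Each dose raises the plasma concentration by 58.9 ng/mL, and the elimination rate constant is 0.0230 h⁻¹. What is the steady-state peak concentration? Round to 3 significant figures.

Fraction remaining after one interval: e^(−kτ) = e^(−0.02300 × 16.0) = 0.6921
R = 1 / (1 − 0.6921) = 3.248
Css,max = 58.9 × 3.248 ≈ 191 ng/mL

191 ng/mL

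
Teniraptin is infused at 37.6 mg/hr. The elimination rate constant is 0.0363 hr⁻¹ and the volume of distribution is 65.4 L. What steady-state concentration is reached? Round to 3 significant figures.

CL = k · V = 0.0363 × 65.4 = 2.374 L/hr
Css = rate / CL = 37.6 / 2.374 ≈ 15.8 mg/L

15.8 mg/L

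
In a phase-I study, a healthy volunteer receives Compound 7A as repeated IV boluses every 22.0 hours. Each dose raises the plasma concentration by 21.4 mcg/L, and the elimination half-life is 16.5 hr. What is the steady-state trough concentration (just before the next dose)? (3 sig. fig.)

k = ln 2 / 16.5 = 0.04201 hr⁻¹
Fraction remaining after one interval: e^(−kτ) = e^(−0.04201 × 22.0) = 0.3969
R = 1 / (1 − 0.3969) = 1.658
Css,max = 21.4 × 1.658 = 35.48 mcg/L
Css,min = Css,max × e^(−kτ) = 35.48 × 0.3969 ≈ 14.1 mcg/L

14.1 mcg/L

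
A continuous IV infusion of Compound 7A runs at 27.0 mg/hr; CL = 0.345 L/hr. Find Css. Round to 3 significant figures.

Css = infusion rate / CL = 27.0 / 0.345 ≈ 78.3 mg/L

78.3 mg/L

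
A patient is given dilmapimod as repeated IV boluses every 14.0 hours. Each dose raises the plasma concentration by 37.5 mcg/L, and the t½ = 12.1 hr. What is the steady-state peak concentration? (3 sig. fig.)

k = ln 2 / 12.1 = 0.05728 hr⁻¹
Fraction remaining after one interval: e^(−kτ) = e^(−0.05728 × 14.0) = 0.4484
R = 1 / (1 − 0.4484) = 1.813
Css,max = 37.5 × 1.813 ≈ 68.0 mcg/L

68.0 mcg/L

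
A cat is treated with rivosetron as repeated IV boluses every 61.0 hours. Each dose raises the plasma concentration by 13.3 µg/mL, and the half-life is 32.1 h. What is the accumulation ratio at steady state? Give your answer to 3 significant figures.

1.37

k = ln 2 / 32.1 = 0.02159 h⁻¹
Fraction remaining after one interval: e^(−kτ) = e^(−0.02159 × 61.0) = 0.2679
R = 1 / (1 − 0.2679) = 1 / 0.7321 ≈ 1.37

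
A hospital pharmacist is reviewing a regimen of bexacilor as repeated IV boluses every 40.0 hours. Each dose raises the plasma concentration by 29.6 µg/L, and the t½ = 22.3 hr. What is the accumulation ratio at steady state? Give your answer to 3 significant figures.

k = ln 2 / 22.3 = 0.03108 hr⁻¹
Fraction remaining after one interval: e^(−kτ) = e^(−0.03108 × 40.0) = 0.2884
R = 1 / (1 − 0.2884) = 1 / 0.7116 ≈ 1.41

1.41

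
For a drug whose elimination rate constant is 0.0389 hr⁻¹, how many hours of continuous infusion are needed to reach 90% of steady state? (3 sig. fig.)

f = 1 − e^(−kt)  ⇒  t = −ln(1 − f) / k
t = −ln(1 − 0.9) / 0.03890 = 2.303 / 0.03890 ≈ 59.2 hours

59.2 hours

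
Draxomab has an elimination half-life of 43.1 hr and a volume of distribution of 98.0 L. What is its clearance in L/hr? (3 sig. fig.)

1.58 L/hr

k = ln 2 / t½ = ln 2 / 43.1 = 0.01608 hr⁻¹
CL = k · V = 0.01608 × 98.0 ≈ 1.58 L/hr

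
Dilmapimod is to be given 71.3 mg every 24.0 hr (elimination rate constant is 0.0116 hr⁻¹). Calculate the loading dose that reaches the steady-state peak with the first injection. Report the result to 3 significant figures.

Accumulation ratio R = 1 / (1 − e^(−kτ)) = 1 / (1 − e^(−0.01160×24.0)) = 1 / (1 − 0.7570) = 4.115
Loading dose = maintenance dose × R = 71.3 × 4.115 ≈ 293 mg

293 mg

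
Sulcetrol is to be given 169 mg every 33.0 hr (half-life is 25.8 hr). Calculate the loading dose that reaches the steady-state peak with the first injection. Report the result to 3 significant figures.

k = ln 2 / 25.8 = 0.02687 hr⁻¹
Accumulation ratio R = 1 / (1 − e^(−kτ)) = 1 / (1 − e^(−0.02687×33.0)) = 1 / (1 − 0.4121) = 1.701
Loading dose = maintenance dose × R = 169 × 1.701 ≈ 287 mg

287 mg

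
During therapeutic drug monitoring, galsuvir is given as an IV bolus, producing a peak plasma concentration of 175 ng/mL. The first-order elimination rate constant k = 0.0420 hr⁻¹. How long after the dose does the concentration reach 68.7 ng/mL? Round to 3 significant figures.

C(t) = C₀ e^(−kt)  ⇒  t = ln(C₀/C) / k
t = ln(175/68.7) / 0.04200 = 0.9350 / 0.04200 ≈ 22.3 hours

22.3 hours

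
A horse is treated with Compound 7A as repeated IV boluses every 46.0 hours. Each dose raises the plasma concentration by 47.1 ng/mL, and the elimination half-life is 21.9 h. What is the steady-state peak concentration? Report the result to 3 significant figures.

61.4 ng/mL

k = ln 2 / 21.9 = 0.03165 h⁻¹
Fraction remaining after one interval: e^(−kτ) = e^(−0.03165 × 46.0) = 0.2332
R = 1 / (1 − 0.2332) = 1.304
Css,max = 47.1 × 1.304 ≈ 61.4 ng/mL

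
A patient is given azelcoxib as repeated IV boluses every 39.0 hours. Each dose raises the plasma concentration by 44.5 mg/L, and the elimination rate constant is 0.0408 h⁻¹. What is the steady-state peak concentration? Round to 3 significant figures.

Fraction remaining after one interval: e^(−kτ) = e^(−0.04080 × 39.0) = 0.2037
R = 1 / (1 − 0.2037) = 1.256
Css,max = 44.5 × 1.256 ≈ 55.9 mg/L

55.9 mg/L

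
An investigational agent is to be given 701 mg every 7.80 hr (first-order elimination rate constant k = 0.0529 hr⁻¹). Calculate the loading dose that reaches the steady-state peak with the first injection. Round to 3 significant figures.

2070 mg

Accumulation ratio R = 1 / (1 − e^(−kτ)) = 1 / (1 − e^(−0.05290×7.80)) = 1 / (1 − 0.6619) = 2.958
Loading dose = maintenance dose × R = 701 × 2.958 ≈ 2070 mg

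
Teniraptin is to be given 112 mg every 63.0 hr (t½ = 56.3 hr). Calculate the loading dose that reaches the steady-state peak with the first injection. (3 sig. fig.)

208 mg

k = ln 2 / 56.3 = 0.01231 hr⁻¹
Accumulation ratio R = 1 / (1 − e^(−kτ)) = 1 / (1 − e^(−0.01231×63.0)) = 1 / (1 − 0.4604) = 1.853
Loading dose = maintenance dose × R = 112 × 1.853 ≈ 208 mg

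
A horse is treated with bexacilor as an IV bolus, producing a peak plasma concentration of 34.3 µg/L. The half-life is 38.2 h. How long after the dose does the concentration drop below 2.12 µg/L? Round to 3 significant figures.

k = ln 2 / 38.2 = 0.01815 h⁻¹
C(t) = C₀ e^(−kt)  ⇒  t = ln(C₀/C) / k
t = ln(34.3/2.12) / 0.01815 = 2.784 / 0.01815 ≈ 153 hours

153 hours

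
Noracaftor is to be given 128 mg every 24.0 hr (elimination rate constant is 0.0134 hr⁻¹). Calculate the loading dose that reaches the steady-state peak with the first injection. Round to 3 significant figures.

465 mg

Accumulation ratio R = 1 / (1 − e^(−kτ)) = 1 / (1 − e^(−0.01340×24.0)) = 1 / (1 − 0.7250) = 3.636
Loading dose = maintenance dose × R = 128 × 3.636 ≈ 465 mg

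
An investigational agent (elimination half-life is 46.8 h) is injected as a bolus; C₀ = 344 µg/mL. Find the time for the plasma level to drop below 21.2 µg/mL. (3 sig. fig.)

188 hours

k = ln 2 / 46.8 = 0.01481 h⁻¹
C(t) = C₀ e^(−kt)  ⇒  t = ln(C₀/C) / k
t = ln(344/21.2) / 0.01481 = 2.787 / 0.01481 ≈ 188 hours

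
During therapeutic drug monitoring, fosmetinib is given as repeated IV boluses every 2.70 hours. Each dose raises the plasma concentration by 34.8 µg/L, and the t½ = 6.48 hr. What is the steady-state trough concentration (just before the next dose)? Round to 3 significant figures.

104 µg/L

k = ln 2 / 6.48 = 0.1070 hr⁻¹
Fraction remaining after one interval: e^(−kτ) = e^(−0.1070 × 2.70) = 0.7492
R = 1 / (1 − 0.7492) = 3.987
Css,max = 34.8 × 3.987 = 138.7 µg/L
Css,min = Css,max × e^(−kτ) = 138.7 × 0.7492 ≈ 104 µg/L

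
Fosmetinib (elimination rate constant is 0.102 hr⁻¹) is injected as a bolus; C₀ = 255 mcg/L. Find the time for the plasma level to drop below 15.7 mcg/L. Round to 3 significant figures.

27.3 hours

C(t) = C₀ e^(−kt)  ⇒  t = ln(C₀/C) / k
t = ln(255/15.7) / 0.1020 = 2.788 / 0.1020 ≈ 27.3 hours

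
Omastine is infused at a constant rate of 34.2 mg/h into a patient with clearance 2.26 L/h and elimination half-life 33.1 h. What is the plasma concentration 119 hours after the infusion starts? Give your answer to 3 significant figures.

Css = rate / CL = 34.2 / 2.26 = 15.13 mg/L
k = ln 2 / 33.1 = 0.02094 h⁻¹
C(t) = Css (1 − e^(−kt)) = 15.13 × (1 − e^(−2.492)) = 15.13 × 0.9173 ≈ 13.9 mg/L

13.9 mg/L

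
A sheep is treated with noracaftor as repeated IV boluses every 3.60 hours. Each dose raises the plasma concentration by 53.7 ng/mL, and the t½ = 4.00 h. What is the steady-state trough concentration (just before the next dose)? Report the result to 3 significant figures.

62.0 ng/mL

k = ln 2 / 4.00 = 0.1733 h⁻¹
Fraction remaining after one interval: e^(−kτ) = e^(−0.1733 × 3.60) = 0.5359
R = 1 / (1 − 0.5359) = 2.155
Css,max = 53.7 × 2.155 = 115.7 ng/mL
Css,min = Css,max × e^(−kτ) = 115.7 × 0.5359 ≈ 62.0 ng/mL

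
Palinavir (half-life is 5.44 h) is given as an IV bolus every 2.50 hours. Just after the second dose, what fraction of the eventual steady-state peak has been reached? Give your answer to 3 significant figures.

k = ln 2 / 5.44 = 0.1274 h⁻¹
f_n = 1 − e^(−nkτ) = 1 − e^(−2 × 0.1274 × 2.50) = 1 − e^(−0.6371) = 1 − 0.5288 ≈ 0.471

0.471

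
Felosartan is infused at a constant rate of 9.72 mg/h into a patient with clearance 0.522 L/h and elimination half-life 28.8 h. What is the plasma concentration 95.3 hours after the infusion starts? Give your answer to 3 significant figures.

Css = rate / CL = 9.72 / 0.522 = 18.62 mg/L
k = ln 2 / 28.8 = 0.02407 h⁻¹
C(t) = Css (1 − e^(−kt)) = 18.62 × (1 − e^(−2.294)) = 18.62 × 0.8991 ≈ 16.7 mg/L

16.7 mg/L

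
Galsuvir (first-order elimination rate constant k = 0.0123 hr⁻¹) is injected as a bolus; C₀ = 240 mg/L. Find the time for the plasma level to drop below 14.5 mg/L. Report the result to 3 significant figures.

C(t) = C₀ e^(−kt)  ⇒  t = ln(C₀/C) / k
t = ln(240/14.5) / 0.01230 = 2.806 / 0.01230 ≈ 228 hours

228 hours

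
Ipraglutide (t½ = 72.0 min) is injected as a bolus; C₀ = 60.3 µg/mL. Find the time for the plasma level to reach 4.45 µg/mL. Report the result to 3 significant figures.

k = ln 2 / 72.0 = 0.009627 min⁻¹
C(t) = C₀ e^(−kt)  ⇒  t = ln(C₀/C) / k
t = ln(60.3/4.45) / 0.009627 = 2.606 / 0.009627 ≈ 271 minutes

271 minutes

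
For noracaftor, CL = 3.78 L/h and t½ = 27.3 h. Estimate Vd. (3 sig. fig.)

k = ln 2 / t½ = ln 2 / 27.3 = 0.02539 h⁻¹
V = CL / k = 3.78 / 0.02539 ≈ 149 L

149 L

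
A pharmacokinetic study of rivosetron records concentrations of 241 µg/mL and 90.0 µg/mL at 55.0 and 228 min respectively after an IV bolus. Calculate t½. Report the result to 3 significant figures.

k = ln(C₁/C₂) / (t₂ − t₁) = ln(241/90.0) / (228 − 55.0)
  = 0.9850 / 173.0 = 0.005694 min⁻¹
t½ = ln 2 / k = ln 2 / 0.005694 ≈ 122 minutes

122 minutes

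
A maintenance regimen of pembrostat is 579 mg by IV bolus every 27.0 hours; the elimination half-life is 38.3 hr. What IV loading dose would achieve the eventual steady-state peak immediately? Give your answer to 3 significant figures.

k = ln 2 / 38.3 = 0.01810 hr⁻¹
Accumulation ratio R = 1 / (1 − e^(−kτ)) = 1 / (1 − e^(−0.01810×27.0)) = 1 / (1 − 0.6135) = 2.587
Loading dose = maintenance dose × R = 579 × 2.587 ≈ 1500 mg

1500 mg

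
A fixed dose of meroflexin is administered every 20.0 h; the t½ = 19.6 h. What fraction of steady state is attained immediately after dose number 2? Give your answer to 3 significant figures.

0.757

k = ln 2 / 19.6 = 0.03536 h⁻¹
f_n = 1 − e^(−nkτ) = 1 − e^(−2 × 0.03536 × 20.0) = 1 − e^(−1.415) = 1 − 0.2430 ≈ 0.757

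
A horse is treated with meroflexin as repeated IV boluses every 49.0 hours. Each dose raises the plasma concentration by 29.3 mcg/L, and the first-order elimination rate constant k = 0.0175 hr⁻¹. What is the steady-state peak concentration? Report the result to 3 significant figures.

50.9 mcg/L

Fraction remaining after one interval: e^(−kτ) = e^(−0.01750 × 49.0) = 0.4242
R = 1 / (1 − 0.4242) = 1.737
Css,max = 29.3 × 1.737 ≈ 50.9 mcg/L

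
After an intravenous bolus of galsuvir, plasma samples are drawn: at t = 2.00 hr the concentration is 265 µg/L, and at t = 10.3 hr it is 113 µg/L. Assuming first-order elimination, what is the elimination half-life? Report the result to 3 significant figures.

6.75 hours

k = ln(C₁/C₂) / (t₂ − t₁) = ln(265/113) / (10.3 − 2.00)
  = 0.8523 / 8.300 = 0.1027 hr⁻¹
t½ = ln 2 / k = ln 2 / 0.1027 ≈ 6.75 hours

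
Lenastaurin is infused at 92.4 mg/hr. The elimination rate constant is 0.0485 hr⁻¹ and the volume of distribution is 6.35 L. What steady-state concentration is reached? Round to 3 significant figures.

CL = k · V = 0.0485 × 6.35 = 0.3080 L/hr
Css = rate / CL = 92.4 / 0.3080 ≈ 300 mg/L

300 mg/L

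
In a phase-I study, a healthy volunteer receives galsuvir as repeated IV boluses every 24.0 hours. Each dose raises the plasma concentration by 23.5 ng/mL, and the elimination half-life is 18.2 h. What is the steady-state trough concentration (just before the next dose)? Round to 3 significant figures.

k = ln 2 / 18.2 = 0.03809 h⁻¹
Fraction remaining after one interval: e^(−kτ) = e^(−0.03809 × 24.0) = 0.4009
R = 1 / (1 − 0.4009) = 1.669
Css,max = 23.5 × 1.669 = 39.23 ng/mL
Css,min = Css,max × e^(−kτ) = 39.23 × 0.4009 ≈ 15.7 ng/mL

15.7 ng/mL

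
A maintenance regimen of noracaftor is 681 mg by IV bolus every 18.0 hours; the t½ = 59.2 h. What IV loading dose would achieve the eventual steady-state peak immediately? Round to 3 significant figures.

k = ln 2 / 59.2 = 0.01171 h⁻¹
Accumulation ratio R = 1 / (1 − e^(−kτ)) = 1 / (1 − e^(−0.01171×18.0)) = 1 / (1 − 0.8100) = 5.262
Loading dose = maintenance dose × R = 681 × 5.262 ≈ 3580 mg

3580 mg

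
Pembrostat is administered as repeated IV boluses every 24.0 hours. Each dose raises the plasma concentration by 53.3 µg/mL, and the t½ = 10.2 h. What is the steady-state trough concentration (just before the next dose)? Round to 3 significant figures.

13.0 µg/mL

k = ln 2 / 10.2 = 0.06796 h⁻¹
Fraction remaining after one interval: e^(−kτ) = e^(−0.06796 × 24.0) = 0.1957
R = 1 / (1 − 0.1957) = 1.243
Css,max = 53.3 × 1.243 = 66.27 µg/mL
Css,min = Css,max × e^(−kτ) = 66.27 × 0.1957 ≈ 13.0 µg/mL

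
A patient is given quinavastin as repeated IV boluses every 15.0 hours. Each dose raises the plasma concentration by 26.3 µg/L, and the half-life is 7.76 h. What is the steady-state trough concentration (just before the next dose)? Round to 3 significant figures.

k = ln 2 / 7.76 = 0.08932 h⁻¹
Fraction remaining after one interval: e^(−kτ) = e^(−0.08932 × 15.0) = 0.2619
R = 1 / (1 − 0.2619) = 1.355
Css,max = 26.3 × 1.355 = 35.63 µg/L
Css,min = Css,max × e^(−kτ) = 35.63 × 0.2619 ≈ 9.33 µg/L

9.33 µg/L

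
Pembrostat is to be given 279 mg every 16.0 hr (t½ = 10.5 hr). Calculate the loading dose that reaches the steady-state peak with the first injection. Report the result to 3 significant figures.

k = ln 2 / 10.5 = 0.06601 hr⁻¹
Accumulation ratio R = 1 / (1 − e^(−kτ)) = 1 / (1 − e^(−0.06601×16.0)) = 1 / (1 − 0.3478) = 1.533
Loading dose = maintenance dose × R = 279 × 1.533 ≈ 428 mg

428 mg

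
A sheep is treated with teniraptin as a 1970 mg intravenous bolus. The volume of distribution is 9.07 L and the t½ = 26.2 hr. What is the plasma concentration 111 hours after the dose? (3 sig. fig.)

11.5 mg/L

C₀ = dose / V = 1970 / 9.07 = 217.2 mg/L
k = ln 2 / 26.2 = 0.02646 hr⁻¹
C(t) = C₀ e^(−kt) = 217.2 × e^(−0.02646 × 111) = 217.2 × e^(−2.937) = 217.2 × 0.05304 ≈ 11.5 mg/L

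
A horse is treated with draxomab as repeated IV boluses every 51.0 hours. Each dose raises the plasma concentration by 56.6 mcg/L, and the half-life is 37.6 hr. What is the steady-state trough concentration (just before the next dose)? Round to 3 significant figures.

36.3 mcg/L

k = ln 2 / 37.6 = 0.01843 hr⁻¹
Fraction remaining after one interval: e^(−kτ) = e^(−0.01843 × 51.0) = 0.3906
R = 1 / (1 − 0.3906) = 1.641
Css,max = 56.6 × 1.641 = 92.87 mcg/L
Css,min = Css,max × e^(−kτ) = 92.87 × 0.3906 ≈ 36.3 mcg/L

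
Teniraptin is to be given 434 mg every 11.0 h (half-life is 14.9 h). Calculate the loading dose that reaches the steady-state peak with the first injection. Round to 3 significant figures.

k = ln 2 / 14.9 = 0.04652 h⁻¹
Accumulation ratio R = 1 / (1 − e^(−kτ)) = 1 / (1 − e^(−0.04652×11.0)) = 1 / (1 − 0.5995) = 2.497
Loading dose = maintenance dose × R = 434 × 2.497 ≈ 1080 mg

1080 mg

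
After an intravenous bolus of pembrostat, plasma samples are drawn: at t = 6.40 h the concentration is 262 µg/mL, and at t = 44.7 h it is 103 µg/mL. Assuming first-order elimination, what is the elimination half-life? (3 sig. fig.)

28.4 hours

k = ln(C₁/C₂) / (t₂ − t₁) = ln(262/103) / (44.7 − 6.40)
  = 0.9336 / 38.30 = 0.02438 h⁻¹
t½ = ln 2 / k = ln 2 / 0.02438 ≈ 28.4 hours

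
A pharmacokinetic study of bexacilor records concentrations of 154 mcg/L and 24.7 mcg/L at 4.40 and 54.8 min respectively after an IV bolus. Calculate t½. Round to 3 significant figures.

k = ln(C₁/C₂) / (t₂ − t₁) = ln(154/24.7) / (54.8 − 4.40)
  = 1.830 / 50.40 = 0.03631 min⁻¹
t½ = ln 2 / k = ln 2 / 0.03631 ≈ 19.1 minutes

19.1 minutes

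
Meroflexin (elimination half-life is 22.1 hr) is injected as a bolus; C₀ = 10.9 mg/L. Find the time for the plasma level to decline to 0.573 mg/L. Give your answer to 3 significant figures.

93.9 hours

k = ln 2 / 22.1 = 0.03136 hr⁻¹
C(t) = C₀ e^(−kt)  ⇒  t = ln(C₀/C) / k
t = ln(10.9/0.573) / 0.03136 = 2.946 / 0.03136 ≈ 93.9 hours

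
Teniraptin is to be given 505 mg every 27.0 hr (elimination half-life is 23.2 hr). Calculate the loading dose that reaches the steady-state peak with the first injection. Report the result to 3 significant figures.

k = ln 2 / 23.2 = 0.02988 hr⁻¹
Accumulation ratio R = 1 / (1 − e^(−kτ)) = 1 / (1 − e^(−0.02988×27.0)) = 1 / (1 − 0.4463) = 1.806
Loading dose = maintenance dose × R = 505 × 1.806 ≈ 912 mg

912 mg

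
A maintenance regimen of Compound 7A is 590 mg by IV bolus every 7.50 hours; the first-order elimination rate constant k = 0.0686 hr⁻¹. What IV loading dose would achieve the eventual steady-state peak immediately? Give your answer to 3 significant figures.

1470 mg

Accumulation ratio R = 1 / (1 − e^(−kτ)) = 1 / (1 − e^(−0.06860×7.50)) = 1 / (1 − 0.5978) = 2.486
Loading dose = maintenance dose × R = 590 × 2.486 ≈ 1470 mg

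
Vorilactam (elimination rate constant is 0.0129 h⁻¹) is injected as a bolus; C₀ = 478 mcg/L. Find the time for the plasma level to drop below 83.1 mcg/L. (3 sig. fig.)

C(t) = C₀ e^(−kt)  ⇒  t = ln(C₀/C) / k
t = ln(478/83.1) / 0.01290 = 1.750 / 0.01290 ≈ 136 hours

136 hours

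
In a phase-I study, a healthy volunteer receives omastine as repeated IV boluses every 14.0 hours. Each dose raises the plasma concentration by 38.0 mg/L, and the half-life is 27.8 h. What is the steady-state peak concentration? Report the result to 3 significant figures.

k = ln 2 / 27.8 = 0.02493 h⁻¹
Fraction remaining after one interval: e^(−kτ) = e^(−0.02493 × 14.0) = 0.7053
R = 1 / (1 − 0.7053) = 3.394
Css,max = 38.0 × 3.394 ≈ 129 mg/L

129 mg/L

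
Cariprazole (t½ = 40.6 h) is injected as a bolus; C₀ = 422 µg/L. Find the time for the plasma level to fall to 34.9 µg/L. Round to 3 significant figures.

k = ln 2 / 40.6 = 0.01707 h⁻¹
C(t) = C₀ e^(−kt)  ⇒  t = ln(C₀/C) / k
t = ln(422/34.9) / 0.01707 = 2.493 / 0.01707 ≈ 146 hours

146 hours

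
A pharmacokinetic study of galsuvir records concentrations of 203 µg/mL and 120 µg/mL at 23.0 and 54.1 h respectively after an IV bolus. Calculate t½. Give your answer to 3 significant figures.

41.0 hours

k = ln(C₁/C₂) / (t₂ − t₁) = ln(203/120) / (54.1 − 23.0)
  = 0.5257 / 31.10 = 0.01690 h⁻¹
t½ = ln 2 / k = ln 2 / 0.01690 ≈ 41.0 hours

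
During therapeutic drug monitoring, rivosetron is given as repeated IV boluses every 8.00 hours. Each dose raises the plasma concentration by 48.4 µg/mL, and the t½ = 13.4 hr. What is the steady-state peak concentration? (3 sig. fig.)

k = ln 2 / 13.4 = 0.05173 hr⁻¹
Fraction remaining after one interval: e^(−kτ) = e^(−0.05173 × 8.00) = 0.6611
R = 1 / (1 − 0.6611) = 2.951
Css,max = 48.4 × 2.951 ≈ 143 µg/mL

143 µg/mL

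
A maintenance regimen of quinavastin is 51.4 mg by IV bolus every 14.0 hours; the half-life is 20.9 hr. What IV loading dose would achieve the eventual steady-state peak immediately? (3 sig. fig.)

138 mg

k = ln 2 / 20.9 = 0.03316 hr⁻¹
Accumulation ratio R = 1 / (1 − e^(−kτ)) = 1 / (1 − e^(−0.03316×14.0)) = 1 / (1 − 0.6286) = 2.692
Loading dose = maintenance dose × R = 51.4 × 2.692 ≈ 138 mg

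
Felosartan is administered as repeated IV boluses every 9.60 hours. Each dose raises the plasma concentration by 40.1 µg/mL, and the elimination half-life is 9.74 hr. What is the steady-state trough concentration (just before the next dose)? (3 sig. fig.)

k = ln 2 / 9.74 = 0.07117 hr⁻¹
Fraction remaining after one interval: e^(−kτ) = e^(−0.07117 × 9.60) = 0.5050
R = 1 / (1 − 0.5050) = 2.020
Css,max = 40.1 × 2.020 = 81.01 µg/mL
Css,min = Css,max × e^(−kτ) = 81.01 × 0.5050 ≈ 40.9 µg/mL

40.9 µg/mL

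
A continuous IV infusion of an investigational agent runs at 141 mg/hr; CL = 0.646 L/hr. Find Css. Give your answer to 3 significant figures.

Css = infusion rate / CL = 141 / 0.646 ≈ 218 µg/mL

218 µg/mL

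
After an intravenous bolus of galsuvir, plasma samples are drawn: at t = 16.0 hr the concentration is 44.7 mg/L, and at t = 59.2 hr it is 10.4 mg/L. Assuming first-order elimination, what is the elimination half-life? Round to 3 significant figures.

k = ln(C₁/C₂) / (t₂ − t₁) = ln(44.7/10.4) / (59.2 − 16.0)
  = 1.458 / 43.20 = 0.03375 hr⁻¹
t½ = ln 2 / k = ln 2 / 0.03375 ≈ 20.5 hours

20.5 hours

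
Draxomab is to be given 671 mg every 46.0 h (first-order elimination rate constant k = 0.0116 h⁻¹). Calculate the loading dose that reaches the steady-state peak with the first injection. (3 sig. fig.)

Accumulation ratio R = 1 / (1 − e^(−kτ)) = 1 / (1 − e^(−0.01160×46.0)) = 1 / (1 − 0.5865) = 2.418
Loading dose = maintenance dose × R = 671 × 2.418 ≈ 1620 mg

1620 mg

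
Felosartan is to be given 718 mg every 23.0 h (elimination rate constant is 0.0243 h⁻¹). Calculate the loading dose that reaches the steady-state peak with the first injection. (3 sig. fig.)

Accumulation ratio R = 1 / (1 − e^(−kτ)) = 1 / (1 − e^(−0.02430×23.0)) = 1 / (1 − 0.5718) = 2.336
Loading dose = maintenance dose × R = 718 × 2.336 ≈ 1680 mg

1680 mg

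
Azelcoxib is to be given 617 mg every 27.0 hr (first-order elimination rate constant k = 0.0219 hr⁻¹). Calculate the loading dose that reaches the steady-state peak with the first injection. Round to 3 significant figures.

1380 mg

Accumulation ratio R = 1 / (1 − e^(−kτ)) = 1 / (1 − e^(−0.02190×27.0)) = 1 / (1 − 0.5536) = 2.240
Loading dose = maintenance dose × R = 617 × 2.240 ≈ 1380 mg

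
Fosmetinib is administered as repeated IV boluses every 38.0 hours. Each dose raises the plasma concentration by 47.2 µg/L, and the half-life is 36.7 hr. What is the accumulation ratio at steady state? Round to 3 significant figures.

k = ln 2 / 36.7 = 0.01889 hr⁻¹
Fraction remaining after one interval: e^(−kτ) = e^(−0.01889 × 38.0) = 0.4879
R = 1 / (1 − 0.4879) = 1 / 0.5121 ≈ 1.95

1.95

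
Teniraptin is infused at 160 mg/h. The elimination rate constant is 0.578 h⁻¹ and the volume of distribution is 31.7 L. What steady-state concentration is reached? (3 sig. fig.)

8.73 mg/L

CL = k · V = 0.578 × 31.7 = 18.32 L/h
Css = rate / CL = 160 / 18.32 ≈ 8.73 mg/L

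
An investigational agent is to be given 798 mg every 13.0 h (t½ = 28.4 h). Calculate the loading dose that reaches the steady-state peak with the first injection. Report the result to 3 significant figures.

2940 mg

k = ln 2 / 28.4 = 0.02441 h⁻¹
Accumulation ratio R = 1 / (1 − e^(−kτ)) = 1 / (1 − e^(−0.02441×13.0)) = 1 / (1 − 0.7281) = 3.678
Loading dose = maintenance dose × R = 798 × 3.678 ≈ 2940 mg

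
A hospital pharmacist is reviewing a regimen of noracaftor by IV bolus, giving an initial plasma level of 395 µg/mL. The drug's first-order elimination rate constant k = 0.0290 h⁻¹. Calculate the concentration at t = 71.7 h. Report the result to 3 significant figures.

C(t) = C₀ e^(−kt) = 395 × e^(−0.02900 × 71.7) = 395 × e^(−2.079) = 395 × 0.1250 ≈ 49.4 µg/mL

49.4 µg/mL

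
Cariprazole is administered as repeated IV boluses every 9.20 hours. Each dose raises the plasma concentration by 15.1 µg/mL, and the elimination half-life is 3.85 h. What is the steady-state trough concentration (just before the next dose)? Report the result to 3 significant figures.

3.56 µg/mL

k = ln 2 / 3.85 = 0.1800 h⁻¹
Fraction remaining after one interval: e^(−kτ) = e^(−0.1800 × 9.20) = 0.1908
R = 1 / (1 − 0.1908) = 1.236
Css,max = 15.1 × 1.236 = 18.66 µg/mL
Css,min = Css,max × e^(−kτ) = 18.66 × 0.1908 ≈ 3.56 µg/mL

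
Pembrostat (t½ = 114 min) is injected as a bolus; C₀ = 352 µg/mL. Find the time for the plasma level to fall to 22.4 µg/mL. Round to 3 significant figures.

k = ln 2 / 114 = 0.006080 min⁻¹
C(t) = C₀ e^(−kt)  ⇒  t = ln(C₀/C) / k
t = ln(352/22.4) / 0.006080 = 2.755 / 0.006080 ≈ 453 minutes

453 minutes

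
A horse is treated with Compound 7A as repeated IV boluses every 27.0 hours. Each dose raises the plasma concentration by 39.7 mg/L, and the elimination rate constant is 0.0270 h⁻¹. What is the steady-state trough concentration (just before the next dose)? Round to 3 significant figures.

37.0 mg/L

Fraction remaining after one interval: e^(−kτ) = e^(−0.02700 × 27.0) = 0.4824
R = 1 / (1 − 0.4824) = 1.932
Css,max = 39.7 × 1.932 = 76.70 mg/L
Css,min = Css,max × e^(−kτ) = 76.70 × 0.4824 ≈ 37.0 mg/L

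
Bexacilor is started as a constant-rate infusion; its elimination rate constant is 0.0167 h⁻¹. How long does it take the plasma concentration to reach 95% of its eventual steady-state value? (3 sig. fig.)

179 hours

f = 1 − e^(−kt)  ⇒  t = −ln(1 − f) / k
t = −ln(1 − 0.95) / 0.01670 = 2.996 / 0.01670 ≈ 179 hours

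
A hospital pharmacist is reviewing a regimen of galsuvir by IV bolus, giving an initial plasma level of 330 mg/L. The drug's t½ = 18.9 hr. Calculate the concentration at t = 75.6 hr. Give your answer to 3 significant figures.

20.6 mg/L

k = ln 2 / 18.9 = 0.03667 hr⁻¹
75.6 hr is 4.000 half-lives, so C = 330 × (1/2)^4.000 = 330 × 0.06250 ≈ 20.6 mg/L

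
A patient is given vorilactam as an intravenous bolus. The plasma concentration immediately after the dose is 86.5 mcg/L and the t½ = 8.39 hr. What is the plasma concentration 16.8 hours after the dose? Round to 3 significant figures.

k = ln 2 / 8.39 = 0.08262 hr⁻¹
16.8 hr is 2.002 half-lives, so C = 86.5 × (1/2)^2.002 = 86.5 × 0.2496 ≈ 21.6 mcg/L

21.6 mcg/L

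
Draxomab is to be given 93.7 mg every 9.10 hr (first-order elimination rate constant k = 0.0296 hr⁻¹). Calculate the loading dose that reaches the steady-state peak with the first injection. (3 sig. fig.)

Accumulation ratio R = 1 / (1 − e^(−kτ)) = 1 / (1 − e^(−0.02960×9.10)) = 1 / (1 − 0.7639) = 4.235
Loading dose = maintenance dose × R = 93.7 × 4.235 ≈ 397 mg

397 mg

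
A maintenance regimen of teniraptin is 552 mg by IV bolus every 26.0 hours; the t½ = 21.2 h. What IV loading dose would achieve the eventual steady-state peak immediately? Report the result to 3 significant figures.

k = ln 2 / 21.2 = 0.03270 h⁻¹
Accumulation ratio R = 1 / (1 − e^(−kτ)) = 1 / (1 − e^(−0.03270×26.0)) = 1 / (1 − 0.4274) = 1.746
Loading dose = maintenance dose × R = 552 × 1.746 ≈ 964 mg

964 mg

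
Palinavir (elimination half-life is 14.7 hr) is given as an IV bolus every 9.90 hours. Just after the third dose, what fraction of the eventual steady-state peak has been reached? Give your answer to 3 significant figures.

k = ln 2 / 14.7 = 0.04715 hr⁻¹
f_n = 1 − e^(−nkτ) = 1 − e^(−3 × 0.04715 × 9.90) = 1 − e^(−1.400) = 1 − 0.2465 ≈ 0.754

0.754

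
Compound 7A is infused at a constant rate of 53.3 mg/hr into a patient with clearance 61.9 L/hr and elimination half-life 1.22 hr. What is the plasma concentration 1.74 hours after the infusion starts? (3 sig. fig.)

Css = rate / CL = 53.3 / 61.9 = 0.8611 mg/L
k = ln 2 / 1.22 = 0.5682 hr⁻¹
C(t) = Css (1 − e^(−kt)) = 0.8611 × (1 − e^(−0.9886)) = 0.8611 × 0.6279 ≈ 0.541 mg/L

0.541 mg/L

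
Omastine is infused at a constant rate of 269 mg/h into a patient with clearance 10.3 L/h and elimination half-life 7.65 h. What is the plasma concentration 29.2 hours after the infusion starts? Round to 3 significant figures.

Css = rate / CL = 269 / 10.3 = 26.12 µg/mL
k = ln 2 / 7.65 = 0.09061 h⁻¹
C(t) = Css (1 − e^(−kt)) = 26.12 × (1 − e^(−2.646)) = 26.12 × 0.9290 ≈ 24.3 µg/mL

24.3 µg/mL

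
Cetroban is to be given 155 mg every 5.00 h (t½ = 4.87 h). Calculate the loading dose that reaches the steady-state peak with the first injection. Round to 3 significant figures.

304 mg

k = ln 2 / 4.87 = 0.1423 h⁻¹
Accumulation ratio R = 1 / (1 − e^(−kτ)) = 1 / (1 − e^(−0.1423×5.00)) = 1 / (1 − 0.4908) = 1.964
Loading dose = maintenance dose × R = 155 × 1.964 ≈ 304 mg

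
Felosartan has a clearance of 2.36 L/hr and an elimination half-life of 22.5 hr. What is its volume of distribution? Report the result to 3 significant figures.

k = ln 2 / t½ = ln 2 / 22.5 = 0.03081 hr⁻¹
V = CL / k = 2.36 / 0.03081 ≈ 76.6 L

76.6 L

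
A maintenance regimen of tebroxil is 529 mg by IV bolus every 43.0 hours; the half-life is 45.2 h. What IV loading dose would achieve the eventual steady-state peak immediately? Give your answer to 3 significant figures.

k = ln 2 / 45.2 = 0.01534 h⁻¹
Accumulation ratio R = 1 / (1 − e^(−kτ)) = 1 / (1 − e^(−0.01534×43.0)) = 1 / (1 − 0.5172) = 2.071
Loading dose = maintenance dose × R = 529 × 2.071 ≈ 1100 mg

1100 mg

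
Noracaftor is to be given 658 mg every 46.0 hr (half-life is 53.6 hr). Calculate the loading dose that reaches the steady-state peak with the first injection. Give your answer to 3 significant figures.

1470 mg

k = ln 2 / 53.6 = 0.01293 hr⁻¹
Accumulation ratio R = 1 / (1 − e^(−kτ)) = 1 / (1 − e^(−0.01293×46.0)) = 1 / (1 − 0.5516) = 2.230
Loading dose = maintenance dose × R = 658 × 2.230 ≈ 1470 mg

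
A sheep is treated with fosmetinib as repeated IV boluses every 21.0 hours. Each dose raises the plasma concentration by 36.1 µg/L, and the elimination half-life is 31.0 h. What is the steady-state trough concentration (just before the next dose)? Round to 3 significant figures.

60.2 µg/L

k = ln 2 / 31.0 = 0.02236 h⁻¹
Fraction remaining after one interval: e^(−kτ) = e^(−0.02236 × 21.0) = 0.6253
R = 1 / (1 − 0.6253) = 2.669
Css,max = 36.1 × 2.669 = 96.34 µg/L
Css,min = Css,max × e^(−kτ) = 96.34 × 0.6253 ≈ 60.2 µg/L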